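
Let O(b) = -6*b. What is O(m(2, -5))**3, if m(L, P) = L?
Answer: -1728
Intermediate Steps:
O(m(2, -5))**3 = (-6*2)**3 = (-12)**3 = -1728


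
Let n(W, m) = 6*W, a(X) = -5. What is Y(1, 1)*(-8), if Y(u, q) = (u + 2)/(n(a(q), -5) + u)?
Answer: 24/29 ≈ 0.82759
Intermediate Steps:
Y(u, q) = (2 + u)/(-30 + u) (Y(u, q) = (u + 2)/(6*(-5) + u) = (2 + u)/(-30 + u))
Y(1, 1)*(-8) = ((2 + 1)/(-30 + 1))*(-8) = (3/(-29))*(-8) = -1/29*3*(-8) = -3/29*(-8) = 24/29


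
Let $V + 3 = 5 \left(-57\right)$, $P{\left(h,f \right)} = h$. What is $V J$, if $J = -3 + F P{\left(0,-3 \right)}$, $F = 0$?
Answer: $864$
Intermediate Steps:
$V = -288$ ($V = -3 + 5 \left(-57\right) = -3 - 285 = -288$)
$J = -3$ ($J = -3 + 0 \cdot 0 = -3 + 0 = -3$)
$V J = \left(-288\right) \left(-3\right) = 864$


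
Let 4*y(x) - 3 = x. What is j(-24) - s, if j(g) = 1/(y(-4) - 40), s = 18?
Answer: -2902/161 ≈ -18.025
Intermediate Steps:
y(x) = ¾ + x/4
j(g) = -4/161 (j(g) = 1/((¾ + (¼)*(-4)) - 40) = 1/((¾ - 1) - 40) = 1/(-¼ - 40) = 1/(-161/4) = -4/161)
j(-24) - s = -4/161 - 1*18 = -4/161 - 18 = -2902/161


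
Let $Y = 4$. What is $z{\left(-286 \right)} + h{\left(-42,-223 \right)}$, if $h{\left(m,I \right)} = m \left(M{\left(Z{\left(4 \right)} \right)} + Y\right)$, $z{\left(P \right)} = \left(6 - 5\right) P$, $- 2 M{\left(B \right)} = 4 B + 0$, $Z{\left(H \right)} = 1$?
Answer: $-370$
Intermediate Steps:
$M{\left(B \right)} = - 2 B$ ($M{\left(B \right)} = - \frac{4 B + 0}{2} = - \frac{4 B}{2} = - 2 B$)
$z{\left(P \right)} = P$ ($z{\left(P \right)} = 1 P = P$)
$h{\left(m,I \right)} = 2 m$ ($h{\left(m,I \right)} = m \left(\left(-2\right) 1 + 4\right) = m \left(-2 + 4\right) = m 2 = 2 m$)
$z{\left(-286 \right)} + h{\left(-42,-223 \right)} = -286 + 2 \left(-42\right) = -286 - 84 = -370$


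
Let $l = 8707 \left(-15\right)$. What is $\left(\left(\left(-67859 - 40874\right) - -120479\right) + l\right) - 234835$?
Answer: $-353694$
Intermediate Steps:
$l = -130605$
$\left(\left(\left(-67859 - 40874\right) - -120479\right) + l\right) - 234835 = \left(\left(\left(-67859 - 40874\right) - -120479\right) - 130605\right) - 234835 = \left(\left(\left(-67859 - 40874\right) + 120479\right) - 130605\right) - 234835 = \left(\left(-108733 + 120479\right) - 130605\right) - 234835 = \left(11746 - 130605\right) - 234835 = -118859 - 234835 = -353694$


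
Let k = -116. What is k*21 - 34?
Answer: -2470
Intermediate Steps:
k*21 - 34 = -116*21 - 34 = -2436 - 34 = -2470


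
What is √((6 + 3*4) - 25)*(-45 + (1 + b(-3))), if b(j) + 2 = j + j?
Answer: -52*I*√7 ≈ -137.58*I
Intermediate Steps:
b(j) = -2 + 2*j (b(j) = -2 + (j + j) = -2 + 2*j)
√((6 + 3*4) - 25)*(-45 + (1 + b(-3))) = √((6 + 3*4) - 25)*(-45 + (1 + (-2 + 2*(-3)))) = √((6 + 12) - 25)*(-45 + (1 + (-2 - 6))) = √(18 - 25)*(-45 + (1 - 8)) = √(-7)*(-45 - 7) = (I*√7)*(-52) = -52*I*√7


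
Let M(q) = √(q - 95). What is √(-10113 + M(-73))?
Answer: √(-10113 + 2*I*√42) ≈ 0.0644 + 100.56*I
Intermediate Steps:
M(q) = √(-95 + q)
√(-10113 + M(-73)) = √(-10113 + √(-95 - 73)) = √(-10113 + √(-168)) = √(-10113 + 2*I*√42)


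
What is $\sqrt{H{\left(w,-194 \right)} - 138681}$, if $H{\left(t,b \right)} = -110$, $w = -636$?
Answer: $i \sqrt{138791} \approx 372.55 i$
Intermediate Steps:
$\sqrt{H{\left(w,-194 \right)} - 138681} = \sqrt{-110 - 138681} = \sqrt{-138791} = i \sqrt{138791}$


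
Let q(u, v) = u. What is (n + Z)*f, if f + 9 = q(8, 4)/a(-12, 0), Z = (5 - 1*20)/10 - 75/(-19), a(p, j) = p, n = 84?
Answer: -31755/38 ≈ -835.66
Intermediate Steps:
Z = 93/38 (Z = (5 - 20)*(⅒) - 75*(-1/19) = -15*⅒ + 75/19 = -3/2 + 75/19 = 93/38 ≈ 2.4474)
f = -29/3 (f = -9 + 8/(-12) = -9 + 8*(-1/12) = -9 - ⅔ = -29/3 ≈ -9.6667)
(n + Z)*f = (84 + 93/38)*(-29/3) = (3285/38)*(-29/3) = -31755/38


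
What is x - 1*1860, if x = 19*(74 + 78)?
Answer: 1028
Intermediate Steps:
x = 2888 (x = 19*152 = 2888)
x - 1*1860 = 2888 - 1*1860 = 2888 - 1860 = 1028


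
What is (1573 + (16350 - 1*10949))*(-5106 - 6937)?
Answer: -83987882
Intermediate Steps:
(1573 + (16350 - 1*10949))*(-5106 - 6937) = (1573 + (16350 - 10949))*(-12043) = (1573 + 5401)*(-12043) = 6974*(-12043) = -83987882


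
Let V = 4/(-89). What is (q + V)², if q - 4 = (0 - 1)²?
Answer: 194481/7921 ≈ 24.553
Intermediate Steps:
q = 5 (q = 4 + (0 - 1)² = 4 + (-1)² = 4 + 1 = 5)
V = -4/89 (V = 4*(-1/89) = -4/89 ≈ -0.044944)
(q + V)² = (5 - 4/89)² = (441/89)² = 194481/7921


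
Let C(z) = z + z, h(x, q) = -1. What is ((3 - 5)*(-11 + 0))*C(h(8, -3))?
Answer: -44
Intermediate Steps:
C(z) = 2*z
((3 - 5)*(-11 + 0))*C(h(8, -3)) = ((3 - 5)*(-11 + 0))*(2*(-1)) = -2*(-11)*(-2) = 22*(-2) = -44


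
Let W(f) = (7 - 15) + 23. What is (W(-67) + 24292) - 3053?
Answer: 21254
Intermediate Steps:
W(f) = 15 (W(f) = -8 + 23 = 15)
(W(-67) + 24292) - 3053 = (15 + 24292) - 3053 = 24307 - 3053 = 21254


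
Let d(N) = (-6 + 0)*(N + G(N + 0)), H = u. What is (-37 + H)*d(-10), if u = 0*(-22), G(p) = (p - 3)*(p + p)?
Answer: 55500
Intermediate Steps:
G(p) = 2*p*(-3 + p) (G(p) = (-3 + p)*(2*p) = 2*p*(-3 + p))
u = 0
H = 0
d(N) = -6*N - 12*N*(-3 + N) (d(N) = (-6 + 0)*(N + 2*(N + 0)*(-3 + (N + 0))) = -6*(N + 2*N*(-3 + N)) = -6*N - 12*N*(-3 + N))
(-37 + H)*d(-10) = (-37 + 0)*(6*(-10)*(5 - 2*(-10))) = -222*(-10)*(5 + 20) = -222*(-10)*25 = -37*(-1500) = 55500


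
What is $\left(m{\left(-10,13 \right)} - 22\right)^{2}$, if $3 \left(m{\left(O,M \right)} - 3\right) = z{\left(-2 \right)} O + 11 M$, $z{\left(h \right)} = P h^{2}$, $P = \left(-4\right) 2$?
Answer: $\frac{164836}{9} \approx 18315.0$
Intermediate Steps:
$P = -8$
$z{\left(h \right)} = - 8 h^{2}$
$m{\left(O,M \right)} = 3 - \frac{32 O}{3} + \frac{11 M}{3}$ ($m{\left(O,M \right)} = 3 + \frac{- 8 \left(-2\right)^{2} O + 11 M}{3} = 3 + \frac{\left(-8\right) 4 O + 11 M}{3} = 3 + \frac{- 32 O + 11 M}{3} = 3 + \left(- \frac{32 O}{3} + \frac{11 M}{3}\right) = 3 - \frac{32 O}{3} + \frac{11 M}{3}$)
$\left(m{\left(-10,13 \right)} - 22\right)^{2} = \left(\left(3 - - \frac{320}{3} + \frac{11}{3} \cdot 13\right) - 22\right)^{2} = \left(\left(3 + \frac{320}{3} + \frac{143}{3}\right) - 22\right)^{2} = \left(\frac{472}{3} - 22\right)^{2} = \left(\frac{406}{3}\right)^{2} = \frac{164836}{9}$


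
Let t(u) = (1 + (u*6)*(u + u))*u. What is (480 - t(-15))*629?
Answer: 25785855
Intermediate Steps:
t(u) = u*(1 + 12*u²) (t(u) = (1 + (6*u)*(2*u))*u = (1 + 12*u²)*u = u*(1 + 12*u²))
(480 - t(-15))*629 = (480 - (-15 + 12*(-15)³))*629 = (480 - (-15 + 12*(-3375)))*629 = (480 - (-15 - 40500))*629 = (480 - 1*(-40515))*629 = (480 + 40515)*629 = 40995*629 = 25785855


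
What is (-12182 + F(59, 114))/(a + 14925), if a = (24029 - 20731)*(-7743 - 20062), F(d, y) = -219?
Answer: 12401/91685965 ≈ 0.00013526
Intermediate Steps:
a = -91700890 (a = 3298*(-27805) = -91700890)
(-12182 + F(59, 114))/(a + 14925) = (-12182 - 219)/(-91700890 + 14925) = -12401/(-91685965) = -12401*(-1/91685965) = 12401/91685965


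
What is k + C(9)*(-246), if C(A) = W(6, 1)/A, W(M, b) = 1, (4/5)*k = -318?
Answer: -2549/6 ≈ -424.83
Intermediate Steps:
k = -795/2 (k = (5/4)*(-318) = -795/2 ≈ -397.50)
C(A) = 1/A
k + C(9)*(-246) = -795/2 - 246/9 = -795/2 + (1/9)*(-246) = -795/2 - 82/3 = -2549/6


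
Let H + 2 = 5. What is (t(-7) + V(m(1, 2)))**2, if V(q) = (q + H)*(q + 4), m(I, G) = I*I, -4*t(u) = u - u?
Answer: 400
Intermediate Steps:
H = 3 (H = -2 + 5 = 3)
t(u) = 0 (t(u) = -(u - u)/4 = -1/4*0 = 0)
m(I, G) = I**2
V(q) = (3 + q)*(4 + q) (V(q) = (q + 3)*(q + 4) = (3 + q)*(4 + q))
(t(-7) + V(m(1, 2)))**2 = (0 + (12 + (1**2)**2 + 7*1**2))**2 = (0 + (12 + 1**2 + 7*1))**2 = (0 + (12 + 1 + 7))**2 = (0 + 20)**2 = 20**2 = 400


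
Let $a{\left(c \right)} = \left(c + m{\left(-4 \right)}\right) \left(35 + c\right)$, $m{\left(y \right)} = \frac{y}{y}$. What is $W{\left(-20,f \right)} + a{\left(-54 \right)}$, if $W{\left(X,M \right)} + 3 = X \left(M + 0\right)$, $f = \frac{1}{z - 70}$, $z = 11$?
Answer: $\frac{59256}{59} \approx 1004.3$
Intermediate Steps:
$m{\left(y \right)} = 1$
$a{\left(c \right)} = \left(1 + c\right) \left(35 + c\right)$ ($a{\left(c \right)} = \left(c + 1\right) \left(35 + c\right) = \left(1 + c\right) \left(35 + c\right)$)
$f = - \frac{1}{59}$ ($f = \frac{1}{11 - 70} = \frac{1}{-59} = - \frac{1}{59} \approx -0.016949$)
$W{\left(X,M \right)} = -3 + M X$ ($W{\left(X,M \right)} = -3 + X \left(M + 0\right) = -3 + X M = -3 + M X$)
$W{\left(-20,f \right)} + a{\left(-54 \right)} = \left(-3 - - \frac{20}{59}\right) + \left(35 + \left(-54\right)^{2} + 36 \left(-54\right)\right) = \left(-3 + \frac{20}{59}\right) + \left(35 + 2916 - 1944\right) = - \frac{157}{59} + 1007 = \frac{59256}{59}$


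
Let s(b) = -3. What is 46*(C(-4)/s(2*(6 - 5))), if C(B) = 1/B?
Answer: 23/6 ≈ 3.8333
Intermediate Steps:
46*(C(-4)/s(2*(6 - 5))) = 46*(1/(-4*(-3))) = 46*(-¼*(-⅓)) = 46*(1/12) = 23/6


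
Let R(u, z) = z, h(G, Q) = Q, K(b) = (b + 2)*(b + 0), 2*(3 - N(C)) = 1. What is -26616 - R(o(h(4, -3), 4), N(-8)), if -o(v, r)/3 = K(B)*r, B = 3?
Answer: -53237/2 ≈ -26619.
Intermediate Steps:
N(C) = 5/2 (N(C) = 3 - 1/2*1 = 3 - 1/2 = 5/2)
K(b) = b*(2 + b) (K(b) = (2 + b)*b = b*(2 + b))
o(v, r) = -45*r (o(v, r) = -3*3*(2 + 3)*r = -3*3*5*r = -45*r)
-26616 - R(o(h(4, -3), 4), N(-8)) = -26616 - 1*5/2 = -26616 - 5/2 = -53237/2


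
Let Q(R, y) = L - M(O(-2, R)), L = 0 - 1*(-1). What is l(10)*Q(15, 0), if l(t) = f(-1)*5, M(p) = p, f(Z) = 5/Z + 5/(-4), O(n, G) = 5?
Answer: 125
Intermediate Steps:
f(Z) = -5/4 + 5/Z (f(Z) = 5/Z + 5*(-1/4) = 5/Z - 5/4 = -5/4 + 5/Z)
L = 1 (L = 0 + 1 = 1)
l(t) = -125/4 (l(t) = (-5/4 + 5/(-1))*5 = (-5/4 + 5*(-1))*5 = (-5/4 - 5)*5 = -25/4*5 = -125/4)
Q(R, y) = -4 (Q(R, y) = 1 - 1*5 = 1 - 5 = -4)
l(10)*Q(15, 0) = -125/4*(-4) = 125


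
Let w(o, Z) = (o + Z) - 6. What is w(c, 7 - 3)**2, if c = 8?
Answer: 36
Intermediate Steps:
w(o, Z) = -6 + Z + o (w(o, Z) = (Z + o) - 6 = -6 + Z + o)
w(c, 7 - 3)**2 = (-6 + (7 - 3) + 8)**2 = (-6 + 4 + 8)**2 = 6**2 = 36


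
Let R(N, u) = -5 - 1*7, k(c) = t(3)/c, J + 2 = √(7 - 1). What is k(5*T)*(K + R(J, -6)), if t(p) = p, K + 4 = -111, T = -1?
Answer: 381/5 ≈ 76.200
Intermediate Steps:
K = -115 (K = -4 - 111 = -115)
J = -2 + √6 (J = -2 + √(7 - 1) = -2 + √6 ≈ 0.44949)
k(c) = 3/c
R(N, u) = -12 (R(N, u) = -5 - 7 = -12)
k(5*T)*(K + R(J, -6)) = (3/((5*(-1))))*(-115 - 12) = (3/(-5))*(-127) = (3*(-⅕))*(-127) = -⅗*(-127) = 381/5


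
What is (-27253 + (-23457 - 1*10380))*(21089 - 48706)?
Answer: 1687122530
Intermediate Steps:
(-27253 + (-23457 - 1*10380))*(21089 - 48706) = (-27253 + (-23457 - 10380))*(-27617) = (-27253 - 33837)*(-27617) = -61090*(-27617) = 1687122530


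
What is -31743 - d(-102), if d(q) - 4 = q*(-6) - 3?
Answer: -32356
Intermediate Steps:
d(q) = 1 - 6*q (d(q) = 4 + (q*(-6) - 3) = 4 + (-6*q - 3) = 4 + (-3 - 6*q) = 1 - 6*q)
-31743 - d(-102) = -31743 - (1 - 6*(-102)) = -31743 - (1 + 612) = -31743 - 1*613 = -31743 - 613 = -32356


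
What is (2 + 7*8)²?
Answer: 3364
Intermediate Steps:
(2 + 7*8)² = (2 + 56)² = 58² = 3364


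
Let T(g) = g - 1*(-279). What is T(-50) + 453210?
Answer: 453439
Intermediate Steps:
T(g) = 279 + g (T(g) = g + 279 = 279 + g)
T(-50) + 453210 = (279 - 50) + 453210 = 229 + 453210 = 453439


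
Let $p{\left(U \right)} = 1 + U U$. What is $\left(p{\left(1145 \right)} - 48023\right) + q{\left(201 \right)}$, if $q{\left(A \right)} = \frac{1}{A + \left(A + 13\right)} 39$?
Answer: $\frac{524146284}{415} \approx 1.263 \cdot 10^{6}$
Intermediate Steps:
$p{\left(U \right)} = 1 + U^{2}$
$q{\left(A \right)} = \frac{39}{13 + 2 A}$ ($q{\left(A \right)} = \frac{1}{A + \left(13 + A\right)} 39 = \frac{1}{13 + 2 A} 39 = \frac{39}{13 + 2 A}$)
$\left(p{\left(1145 \right)} - 48023\right) + q{\left(201 \right)} = \left(\left(1 + 1145^{2}\right) - 48023\right) + \frac{39}{13 + 2 \cdot 201} = \left(\left(1 + 1311025\right) - 48023\right) + \frac{39}{13 + 402} = \left(1311026 - 48023\right) + \frac{39}{415} = 1263003 + 39 \cdot \frac{1}{415} = 1263003 + \frac{39}{415} = \frac{524146284}{415}$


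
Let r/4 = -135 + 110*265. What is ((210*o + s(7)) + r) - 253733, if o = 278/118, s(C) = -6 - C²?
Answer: -8096762/59 ≈ -1.3723e+5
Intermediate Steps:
r = 116060 (r = 4*(-135 + 110*265) = 4*(-135 + 29150) = 4*29015 = 116060)
o = 139/59 (o = 278*(1/118) = 139/59 ≈ 2.3559)
((210*o + s(7)) + r) - 253733 = ((210*(139/59) + (-6 - 1*7²)) + 116060) - 253733 = ((29190/59 + (-6 - 1*49)) + 116060) - 253733 = ((29190/59 + (-6 - 49)) + 116060) - 253733 = ((29190/59 - 55) + 116060) - 253733 = (25945/59 + 116060) - 253733 = 6873485/59 - 253733 = -8096762/59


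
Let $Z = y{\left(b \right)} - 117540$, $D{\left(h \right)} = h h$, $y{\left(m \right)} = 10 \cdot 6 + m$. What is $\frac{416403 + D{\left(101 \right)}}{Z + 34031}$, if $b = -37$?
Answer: $- \frac{213302}{41743} \approx -5.1099$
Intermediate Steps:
$y{\left(m \right)} = 60 + m$
$D{\left(h \right)} = h^{2}$
$Z = -117517$ ($Z = \left(60 - 37\right) - 117540 = 23 - 117540 = -117517$)
$\frac{416403 + D{\left(101 \right)}}{Z + 34031} = \frac{416403 + 101^{2}}{-117517 + 34031} = \frac{416403 + 10201}{-83486} = 426604 \left(- \frac{1}{83486}\right) = - \frac{213302}{41743}$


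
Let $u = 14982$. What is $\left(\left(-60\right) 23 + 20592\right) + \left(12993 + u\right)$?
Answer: $47187$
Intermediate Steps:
$\left(\left(-60\right) 23 + 20592\right) + \left(12993 + u\right) = \left(\left(-60\right) 23 + 20592\right) + \left(12993 + 14982\right) = \left(-1380 + 20592\right) + 27975 = 19212 + 27975 = 47187$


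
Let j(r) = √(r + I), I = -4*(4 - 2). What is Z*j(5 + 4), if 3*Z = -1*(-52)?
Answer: 52/3 ≈ 17.333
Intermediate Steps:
I = -8 (I = -4*2 = -8)
j(r) = √(-8 + r) (j(r) = √(r - 8) = √(-8 + r))
Z = 52/3 (Z = (-1*(-52))/3 = (⅓)*52 = 52/3 ≈ 17.333)
Z*j(5 + 4) = 52*√(-8 + (5 + 4))/3 = 52*√(-8 + 9)/3 = 52*√1/3 = (52/3)*1 = 52/3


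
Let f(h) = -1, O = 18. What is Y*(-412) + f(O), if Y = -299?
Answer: 123187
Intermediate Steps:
Y*(-412) + f(O) = -299*(-412) - 1 = 123188 - 1 = 123187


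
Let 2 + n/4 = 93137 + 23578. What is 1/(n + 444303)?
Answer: 1/911155 ≈ 1.0975e-6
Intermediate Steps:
n = 466852 (n = -8 + 4*(93137 + 23578) = -8 + 4*116715 = -8 + 466860 = 466852)
1/(n + 444303) = 1/(466852 + 444303) = 1/911155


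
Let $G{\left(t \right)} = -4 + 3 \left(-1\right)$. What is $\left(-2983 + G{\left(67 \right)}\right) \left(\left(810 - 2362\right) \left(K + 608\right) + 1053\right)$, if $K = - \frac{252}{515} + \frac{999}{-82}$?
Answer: $\frac{11653191388358}{4223} \approx 2.7595 \cdot 10^{9}$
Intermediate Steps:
$G{\left(t \right)} = -7$ ($G{\left(t \right)} = -4 - 3 = -7$)
$K = - \frac{535149}{42230}$ ($K = \left(-252\right) \frac{1}{515} + 999 \left(- \frac{1}{82}\right) = - \frac{252}{515} - \frac{999}{82} = - \frac{535149}{42230} \approx -12.672$)
$\left(-2983 + G{\left(67 \right)}\right) \left(\left(810 - 2362\right) \left(K + 608\right) + 1053\right) = \left(-2983 - 7\right) \left(\left(810 - 2362\right) \left(- \frac{535149}{42230} + 608\right) + 1053\right) = - 2990 \left(\left(-1552\right) \frac{25140691}{42230} + 1053\right) = - 2990 \left(- \frac{19509176216}{21115} + 1053\right) = \left(-2990\right) \left(- \frac{19486942121}{21115}\right) = \frac{11653191388358}{4223}$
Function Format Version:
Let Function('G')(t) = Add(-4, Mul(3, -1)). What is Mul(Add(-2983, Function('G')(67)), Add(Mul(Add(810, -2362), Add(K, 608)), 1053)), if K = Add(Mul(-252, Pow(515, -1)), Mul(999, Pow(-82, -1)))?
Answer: Rational(11653191388358, 4223) ≈ 2.7595e+9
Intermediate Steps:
Function('G')(t) = -7 (Function('G')(t) = Add(-4, -3) = -7)
K = Rational(-535149, 42230) (K = Add(Mul(-252, Rational(1, 515)), Mul(999, Rational(-1, 82))) = Add(Rational(-252, 515), Rational(-999, 82)) = Rational(-535149, 42230) ≈ -12.672)
Mul(Add(-2983, Function('G')(67)), Add(Mul(Add(810, -2362), Add(K, 608)), 1053)) = Mul(Add(-2983, -7), Add(Mul(Add(810, -2362), Add(Rational(-535149, 42230), 608)), 1053)) = Mul(-2990, Add(Mul(-1552, Rational(25140691, 42230)), 1053)) = Mul(-2990, Add(Rational(-19509176216, 21115), 1053)) = Mul(-2990, Rational(-19486942121, 21115)) = Rational(11653191388358, 4223)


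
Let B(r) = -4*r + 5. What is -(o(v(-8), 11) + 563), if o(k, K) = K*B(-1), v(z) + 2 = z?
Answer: -662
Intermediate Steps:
B(r) = 5 - 4*r
v(z) = -2 + z
o(k, K) = 9*K (o(k, K) = K*(5 - 4*(-1)) = K*(5 + 4) = K*9 = 9*K)
-(o(v(-8), 11) + 563) = -(9*11 + 563) = -(99 + 563) = -1*662 = -662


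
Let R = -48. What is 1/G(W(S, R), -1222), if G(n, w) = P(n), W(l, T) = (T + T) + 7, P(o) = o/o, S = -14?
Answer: 1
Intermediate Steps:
P(o) = 1
W(l, T) = 7 + 2*T (W(l, T) = 2*T + 7 = 7 + 2*T)
G(n, w) = 1
1/G(W(S, R), -1222) = 1/1 = 1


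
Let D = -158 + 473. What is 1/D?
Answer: 1/315 ≈ 0.0031746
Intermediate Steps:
D = 315
1/D = 1/315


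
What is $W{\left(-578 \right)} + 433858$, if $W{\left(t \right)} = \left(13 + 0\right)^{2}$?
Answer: $434027$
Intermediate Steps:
$W{\left(t \right)} = 169$ ($W{\left(t \right)} = 13^{2} = 169$)
$W{\left(-578 \right)} + 433858 = 169 + 433858 = 434027$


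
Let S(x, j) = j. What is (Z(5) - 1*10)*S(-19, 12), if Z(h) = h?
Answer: -60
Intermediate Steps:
(Z(5) - 1*10)*S(-19, 12) = (5 - 1*10)*12 = (5 - 10)*12 = -5*12 = -60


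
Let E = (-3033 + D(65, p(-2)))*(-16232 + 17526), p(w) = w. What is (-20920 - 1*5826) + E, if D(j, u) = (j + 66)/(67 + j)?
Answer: -260710811/66 ≈ -3.9502e+6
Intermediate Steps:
D(j, u) = (66 + j)/(67 + j)
E = -258945575/66 (E = (-3033 + (66 + 65)/(67 + 65))*(-16232 + 17526) = (-3033 + 131/132)*1294 = -400225/132*1294 = -258945575/66 ≈ -3.9234e+6)
(-20920 - 1*5826) + E = (-20920 - 1*5826) - 258945575/66 = (-20920 - 5826) - 258945575/66 = -26746 - 258945575/66 = -260710811/66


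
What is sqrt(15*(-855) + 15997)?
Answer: 2*sqrt(793) ≈ 56.320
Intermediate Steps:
sqrt(15*(-855) + 15997) = sqrt(-12825 + 15997) = sqrt(3172) = 2*sqrt(793)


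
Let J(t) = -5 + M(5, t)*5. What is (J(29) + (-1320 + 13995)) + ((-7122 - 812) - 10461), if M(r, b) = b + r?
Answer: -5555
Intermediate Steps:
J(t) = 20 + 5*t (J(t) = -5 + (t + 5)*5 = -5 + (5 + t)*5 = -5 + (25 + 5*t) = 20 + 5*t)
(J(29) + (-1320 + 13995)) + ((-7122 - 812) - 10461) = ((20 + 5*29) + (-1320 + 13995)) + ((-7122 - 812) - 10461) = ((20 + 145) + 12675) + (-7934 - 10461) = (165 + 12675) - 18395 = 12840 - 18395 = -5555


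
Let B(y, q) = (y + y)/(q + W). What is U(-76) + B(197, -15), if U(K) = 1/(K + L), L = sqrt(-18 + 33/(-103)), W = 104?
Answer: 234448418/53116535 - I*sqrt(194361)/596815 ≈ 4.4138 - 0.00073869*I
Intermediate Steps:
L = I*sqrt(194361)/103 (L = sqrt(-18 + 33*(-1/103)) = sqrt(-18 - 33/103) = sqrt(-1887/103) = I*sqrt(194361)/103 ≈ 4.2802*I)
B(y, q) = 2*y/(104 + q) (B(y, q) = (y + y)/(q + 104) = (2*y)/(104 + q) = 2*y/(104 + q))
U(K) = 1/(K + I*sqrt(194361)/103)
U(-76) + B(197, -15) = 103/(103*(-76) + I*sqrt(194361)) + 2*197/(104 - 15) = 103/(-7828 + I*sqrt(194361)) + 2*197/89 = 103/(-7828 + I*sqrt(194361)) + 2*197*(1/89) = 103/(-7828 + I*sqrt(194361)) + 394/89 = 394/89 + 103/(-7828 + I*sqrt(194361))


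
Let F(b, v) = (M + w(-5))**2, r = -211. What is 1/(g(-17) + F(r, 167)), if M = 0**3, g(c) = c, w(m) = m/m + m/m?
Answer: -1/13 ≈ -0.076923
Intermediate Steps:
w(m) = 2 (w(m) = 1 + 1 = 2)
M = 0
F(b, v) = 4 (F(b, v) = (0 + 2)**2 = 2**2 = 4)
1/(g(-17) + F(r, 167)) = 1/(-17 + 4) = 1/(-13) = -1/13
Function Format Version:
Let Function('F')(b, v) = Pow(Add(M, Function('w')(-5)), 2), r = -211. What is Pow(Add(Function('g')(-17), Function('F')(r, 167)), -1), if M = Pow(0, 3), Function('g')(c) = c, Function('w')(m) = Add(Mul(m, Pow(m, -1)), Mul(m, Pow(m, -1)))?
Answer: Rational(-1, 13) ≈ -0.076923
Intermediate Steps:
Function('w')(m) = 2 (Function('w')(m) = Add(1, 1) = 2)
M = 0
Function('F')(b, v) = 4 (Function('F')(b, v) = Pow(Add(0, 2), 2) = Pow(2, 2) = 4)
Pow(Add(Function('g')(-17), Function('F')(r, 167)), -1) = Pow(Add(-17, 4), -1) = Pow(-13, -1) = Rational(-1, 13)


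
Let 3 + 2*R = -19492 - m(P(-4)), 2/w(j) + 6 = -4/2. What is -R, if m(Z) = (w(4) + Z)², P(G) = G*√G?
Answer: 310897/32 + 2*I ≈ 9715.5 + 2.0*I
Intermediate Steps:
w(j) = -¼ (w(j) = 2/(-6 - 4/2) = 2/(-6 - 4*½) = 2/(-6 - 2) = 2/(-8) = 2*(-⅛) = -¼)
P(G) = G^(3/2)
m(Z) = (-¼ + Z)²
R = -19495/2 - (-1 - 32*I)²/32 (R = -3/2 + (-19492 - (-1 + 4*(-4)^(3/2))²/16)/2 = -3/2 + (-19492 - (-1 + 4*(-8*I))²/16)/2 = -3/2 + (-19492 - (-1 - 32*I)²/16)/2 = -3/2 + (-9746 - (-1 - 32*I)²/32) = -19495/2 - (-1 - 32*I)²/32 ≈ -9715.5 - 2.0*I)
-R = -(-310897/32 - 2*I) = 310897/32 + 2*I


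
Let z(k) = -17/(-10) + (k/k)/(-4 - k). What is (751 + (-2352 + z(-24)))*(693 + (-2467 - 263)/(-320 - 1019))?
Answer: -457954833/412 ≈ -1.1115e+6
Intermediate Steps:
z(k) = 17/10 + 1/(-4 - k) (z(k) = -17*(-⅒) + 1/(-4 - k) = 17/10 + 1/(-4 - k))
(751 + (-2352 + z(-24)))*(693 + (-2467 - 263)/(-320 - 1019)) = (751 + (-2352 + (58 + 17*(-24))/(10*(4 - 24))))*(693 + (-2467 - 263)/(-320 - 1019)) = (751 + (-2352 + (⅒)*(58 - 408)/(-20)))*(693 - 2730/(-1339)) = (751 + (-2352 + (⅒)*(-1/20)*(-350)))*(693 - 2730*(-1/1339)) = (751 + (-2352 + 7/4))*(693 + 210/103) = (751 - 9401/4)*(71589/103) = -6397/4*71589/103 = -457954833/412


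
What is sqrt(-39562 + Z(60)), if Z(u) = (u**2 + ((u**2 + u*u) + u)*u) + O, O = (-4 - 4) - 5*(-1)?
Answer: sqrt(399635) ≈ 632.17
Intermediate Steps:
O = -3 (O = -8 + 5 = -3)
Z(u) = -3 + u**2 + u*(u + 2*u**2) (Z(u) = (u**2 + ((u**2 + u*u) + u)*u) - 3 = (u**2 + ((u**2 + u**2) + u)*u) - 3 = (u**2 + (2*u**2 + u)*u) - 3 = (u**2 + (u + 2*u**2)*u) - 3 = (u**2 + u*(u + 2*u**2)) - 3 = -3 + u**2 + u*(u + 2*u**2))
sqrt(-39562 + Z(60)) = sqrt(-39562 + (-3 + 2*60**2 + 2*60**3)) = sqrt(-39562 + (-3 + 2*3600 + 2*216000)) = sqrt(-39562 + (-3 + 7200 + 432000)) = sqrt(-39562 + 439197) = sqrt(399635)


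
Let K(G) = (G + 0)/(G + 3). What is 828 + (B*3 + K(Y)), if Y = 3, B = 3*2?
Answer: 1693/2 ≈ 846.50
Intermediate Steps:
B = 6
K(G) = G/(3 + G)
828 + (B*3 + K(Y)) = 828 + (6*3 + 3/(3 + 3)) = 828 + (18 + 3/6) = 828 + (18 + 3*(1/6)) = 828 + (18 + 1/2) = 828 + 37/2 = 1693/2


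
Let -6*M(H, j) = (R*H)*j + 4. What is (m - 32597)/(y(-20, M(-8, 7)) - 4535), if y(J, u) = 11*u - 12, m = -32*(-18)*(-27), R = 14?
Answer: 48149/3117 ≈ 15.447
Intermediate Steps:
M(H, j) = -2/3 - 7*H*j/3 (M(H, j) = -((14*H)*j + 4)/6 = -(14*H*j + 4)/6 = -(4 + 14*H*j)/6 = -2/3 - 7*H*j/3)
m = -15552 (m = 576*(-27) = -15552)
y(J, u) = -12 + 11*u
(m - 32597)/(y(-20, M(-8, 7)) - 4535) = (-15552 - 32597)/((-12 + 11*(-2/3 - 7/3*(-8)*7)) - 4535) = -48149/((-12 + 11*(-2/3 + 392/3)) - 4535) = -48149/((-12 + 11*130) - 4535) = -48149/((-12 + 1430) - 4535) = -48149/(1418 - 4535) = -48149/(-3117) = -48149*(-1/3117) = 48149/3117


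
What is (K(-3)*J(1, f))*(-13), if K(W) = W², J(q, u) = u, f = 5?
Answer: -585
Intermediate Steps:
(K(-3)*J(1, f))*(-13) = ((-3)²*5)*(-13) = (9*5)*(-13) = 45*(-13) = -585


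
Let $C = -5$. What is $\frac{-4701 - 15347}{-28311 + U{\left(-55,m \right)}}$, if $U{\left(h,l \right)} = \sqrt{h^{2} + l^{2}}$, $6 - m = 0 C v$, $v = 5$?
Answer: $\frac{20270676}{28625345} + \frac{716 \sqrt{3061}}{28625345} \approx 0.70952$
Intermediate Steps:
$m = 6$ ($m = 6 - 0 \left(-5\right) 5 = 6 - 0 \cdot 5 = 6 - 0 = 6 + 0 = 6$)
$\frac{-4701 - 15347}{-28311 + U{\left(-55,m \right)}} = \frac{-4701 - 15347}{-28311 + \sqrt{\left(-55\right)^{2} + 6^{2}}} = - \frac{20048}{-28311 + \sqrt{3025 + 36}} = - \frac{20048}{-28311 + \sqrt{3061}}$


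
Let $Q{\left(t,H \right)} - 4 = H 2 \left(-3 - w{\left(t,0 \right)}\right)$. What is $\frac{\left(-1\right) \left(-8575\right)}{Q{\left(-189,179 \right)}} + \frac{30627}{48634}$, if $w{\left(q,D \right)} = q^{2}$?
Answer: $\frac{195638712163}{310994684596} \approx 0.62907$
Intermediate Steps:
$Q{\left(t,H \right)} = 4 + 2 H \left(-3 - t^{2}\right)$ ($Q{\left(t,H \right)} = 4 + H 2 \left(-3 - t^{2}\right) = 4 + 2 H \left(-3 - t^{2}\right)$)
$\frac{\left(-1\right) \left(-8575\right)}{Q{\left(-189,179 \right)}} + \frac{30627}{48634} = \frac{\left(-1\right) \left(-8575\right)}{4 - 1074 - 358 \left(-189\right)^{2}} + \frac{30627}{48634} = \frac{8575}{4 - 1074 - 358 \cdot 35721} + 30627 \cdot \frac{1}{48634} = \frac{8575}{4 - 1074 - 12788118} + \frac{30627}{48634} = \frac{8575}{-12789188} + \frac{30627}{48634} = 8575 \left(- \frac{1}{12789188}\right) + \frac{30627}{48634} = - \frac{8575}{12789188} + \frac{30627}{48634} = \frac{195638712163}{310994684596}$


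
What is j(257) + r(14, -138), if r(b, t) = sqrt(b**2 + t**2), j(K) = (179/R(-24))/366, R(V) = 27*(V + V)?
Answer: -179/474336 + 2*sqrt(4810) ≈ 138.71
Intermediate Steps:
R(V) = 54*V (R(V) = 27*(2*V) = 54*V)
j(K) = -179/474336 (j(K) = (179/((54*(-24))))/366 = (179/(-1296))*(1/366) = (179*(-1/1296))*(1/366) = -179/1296*1/366 = -179/474336)
j(257) + r(14, -138) = -179/474336 + sqrt(14**2 + (-138)**2) = -179/474336 + sqrt(196 + 19044) = -179/474336 + sqrt(19240) = -179/474336 + 2*sqrt(4810)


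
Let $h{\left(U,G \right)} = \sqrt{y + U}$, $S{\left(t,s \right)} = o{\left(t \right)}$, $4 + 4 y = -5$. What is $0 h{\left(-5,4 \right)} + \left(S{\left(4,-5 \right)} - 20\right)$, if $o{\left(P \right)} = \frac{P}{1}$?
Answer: $-16$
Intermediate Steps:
$y = - \frac{9}{4}$ ($y = -1 + \frac{1}{4} \left(-5\right) = -1 - \frac{5}{4} = - \frac{9}{4} \approx -2.25$)
$o{\left(P \right)} = P$ ($o{\left(P \right)} = P 1 = P$)
$S{\left(t,s \right)} = t$
$h{\left(U,G \right)} = \sqrt{- \frac{9}{4} + U}$
$0 h{\left(-5,4 \right)} + \left(S{\left(4,-5 \right)} - 20\right) = 0 \frac{\sqrt{-9 + 4 \left(-5\right)}}{2} + \left(4 - 20\right) = 0 \frac{\sqrt{-9 - 20}}{2} + \left(4 - 20\right) = 0 \frac{\sqrt{-29}}{2} - 16 = 0 \frac{i \sqrt{29}}{2} - 16 = 0 - 16 = -16$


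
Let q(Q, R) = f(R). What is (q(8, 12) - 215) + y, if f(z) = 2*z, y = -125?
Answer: -316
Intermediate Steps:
q(Q, R) = 2*R
(q(8, 12) - 215) + y = (2*12 - 215) - 125 = (24 - 215) - 125 = -191 - 125 = -316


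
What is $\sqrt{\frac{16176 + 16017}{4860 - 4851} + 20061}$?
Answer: $\sqrt{23638} \approx 153.75$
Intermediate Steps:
$\sqrt{\frac{16176 + 16017}{4860 - 4851} + 20061} = \sqrt{\frac{32193}{9} + 20061} = \sqrt{32193 \cdot \frac{1}{9} + 20061} = \sqrt{3577 + 20061} = \sqrt{23638}$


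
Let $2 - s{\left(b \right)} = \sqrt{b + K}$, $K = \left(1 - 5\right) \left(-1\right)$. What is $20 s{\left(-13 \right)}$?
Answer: $40 - 60 i \approx 40.0 - 60.0 i$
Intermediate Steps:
$K = 4$ ($K = \left(1 - 5\right) \left(-1\right) = \left(-4\right) \left(-1\right) = 4$)
$s{\left(b \right)} = 2 - \sqrt{4 + b}$ ($s{\left(b \right)} = 2 - \sqrt{b + 4} = 2 - \sqrt{4 + b}$)
$20 s{\left(-13 \right)} = 20 \left(2 - \sqrt{4 - 13}\right) = 20 \left(2 - \sqrt{-9}\right) = 20 \left(2 - 3 i\right) = 40 - 60 i$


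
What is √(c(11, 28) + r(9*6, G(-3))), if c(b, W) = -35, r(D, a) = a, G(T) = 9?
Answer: I*√26 ≈ 5.099*I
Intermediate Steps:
√(c(11, 28) + r(9*6, G(-3))) = √(-35 + 9) = √(-26) = I*√26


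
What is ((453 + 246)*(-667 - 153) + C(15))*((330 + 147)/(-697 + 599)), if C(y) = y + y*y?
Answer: 136646190/49 ≈ 2.7887e+6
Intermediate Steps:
C(y) = y + y²
((453 + 246)*(-667 - 153) + C(15))*((330 + 147)/(-697 + 599)) = ((453 + 246)*(-667 - 153) + 15*(1 + 15))*((330 + 147)/(-697 + 599)) = (699*(-820) + 15*16)*(477/(-98)) = (-573180 + 240)*(477*(-1/98)) = -572940*(-477/98) = 136646190/49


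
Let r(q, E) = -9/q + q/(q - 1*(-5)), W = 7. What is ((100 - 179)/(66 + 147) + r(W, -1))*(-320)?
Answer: 512080/1491 ≈ 343.45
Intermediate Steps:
r(q, E) = -9/q + q/(5 + q) (r(q, E) = -9/q + q/(q + 5) = -9/q + q/(5 + q))
((100 - 179)/(66 + 147) + r(W, -1))*(-320) = ((100 - 179)/(66 + 147) + (-45 + 7² - 9*7)/(7*(5 + 7)))*(-320) = (-79/213 + (⅐)*(-45 + 49 - 63)/12)*(-320) = (-79*1/213 + (⅐)*(1/12)*(-59))*(-320) = (-79/213 - 59/84)*(-320) = -6401/5964*(-320) = 512080/1491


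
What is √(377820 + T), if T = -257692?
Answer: 8*√1877 ≈ 346.59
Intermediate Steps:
√(377820 + T) = √(377820 - 257692) = √120128 = 8*√1877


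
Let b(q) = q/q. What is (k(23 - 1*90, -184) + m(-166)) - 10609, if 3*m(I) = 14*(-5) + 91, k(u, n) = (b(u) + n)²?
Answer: 22887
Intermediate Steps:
b(q) = 1
k(u, n) = (1 + n)²
m(I) = 7 (m(I) = (14*(-5) + 91)/3 = (-70 + 91)/3 = (⅓)*21 = 7)
(k(23 - 1*90, -184) + m(-166)) - 10609 = ((1 - 184)² + 7) - 10609 = ((-183)² + 7) - 10609 = (33489 + 7) - 10609 = 33496 - 10609 = 22887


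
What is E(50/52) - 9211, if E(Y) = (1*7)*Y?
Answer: -239311/26 ≈ -9204.3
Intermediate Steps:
E(Y) = 7*Y
E(50/52) - 9211 = 7*(50/52) - 9211 = 7*(50*(1/52)) - 9211 = 7*(25/26) - 9211 = 175/26 - 9211 = -239311/26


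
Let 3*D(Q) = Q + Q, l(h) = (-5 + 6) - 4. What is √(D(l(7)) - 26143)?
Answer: 3*I*√2905 ≈ 161.69*I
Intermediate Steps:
l(h) = -3 (l(h) = 1 - 4 = -3)
D(Q) = 2*Q/3 (D(Q) = (Q + Q)/3 = (2*Q)/3 = 2*Q/3)
√(D(l(7)) - 26143) = √((⅔)*(-3) - 26143) = √(-2 - 26143) = √(-26145) = 3*I*√2905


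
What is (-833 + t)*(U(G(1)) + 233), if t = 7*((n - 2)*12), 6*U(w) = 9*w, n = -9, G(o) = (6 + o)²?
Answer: -1077041/2 ≈ -5.3852e+5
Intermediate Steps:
U(w) = 3*w/2 (U(w) = (9*w)/6 = 3*w/2)
t = -924 (t = 7*((-9 - 2)*12) = 7*(-11*12) = 7*(-132) = -924)
(-833 + t)*(U(G(1)) + 233) = (-833 - 924)*(3*(6 + 1)²/2 + 233) = -1757*((3/2)*7² + 233) = -1757*((3/2)*49 + 233) = -1757*(147/2 + 233) = -1757*613/2 = -1077041/2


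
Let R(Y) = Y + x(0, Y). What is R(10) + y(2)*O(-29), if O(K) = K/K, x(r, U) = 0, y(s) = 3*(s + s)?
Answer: 22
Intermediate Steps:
y(s) = 6*s (y(s) = 3*(2*s) = 6*s)
R(Y) = Y (R(Y) = Y + 0 = Y)
O(K) = 1
R(10) + y(2)*O(-29) = 10 + (6*2)*1 = 10 + 12*1 = 10 + 12 = 22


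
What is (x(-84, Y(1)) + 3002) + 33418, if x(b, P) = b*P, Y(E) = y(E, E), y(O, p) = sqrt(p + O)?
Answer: 36420 - 84*sqrt(2) ≈ 36301.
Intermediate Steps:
y(O, p) = sqrt(O + p)
Y(E) = sqrt(2)*sqrt(E) (Y(E) = sqrt(E + E) = sqrt(2*E) = sqrt(2)*sqrt(E))
x(b, P) = P*b
(x(-84, Y(1)) + 3002) + 33418 = ((sqrt(2)*sqrt(1))*(-84) + 3002) + 33418 = ((sqrt(2)*1)*(-84) + 3002) + 33418 = (sqrt(2)*(-84) + 3002) + 33418 = (-84*sqrt(2) + 3002) + 33418 = (3002 - 84*sqrt(2)) + 33418 = 36420 - 84*sqrt(2)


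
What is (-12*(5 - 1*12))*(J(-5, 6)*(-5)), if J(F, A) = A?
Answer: -2520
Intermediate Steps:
(-12*(5 - 1*12))*(J(-5, 6)*(-5)) = (-12*(5 - 1*12))*(6*(-5)) = -12*(5 - 12)*(-30) = -12*(-7)*(-30) = 84*(-30) = -2520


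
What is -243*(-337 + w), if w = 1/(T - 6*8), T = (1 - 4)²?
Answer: 1064664/13 ≈ 81897.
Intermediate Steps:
T = 9 (T = (-3)² = 9)
w = -1/39 (w = 1/(9 - 6*8) = 1/(9 - 48) = 1/(-39) = -1/39 ≈ -0.025641)
-243*(-337 + w) = -243*(-337 - 1/39) = -243*(-13144/39) = 1064664/13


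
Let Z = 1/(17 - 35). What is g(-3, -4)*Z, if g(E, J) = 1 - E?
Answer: -2/9 ≈ -0.22222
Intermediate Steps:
Z = -1/18 (Z = 1/(-18) = -1/18 ≈ -0.055556)
g(-3, -4)*Z = (1 - 1*(-3))*(-1/18) = (1 + 3)*(-1/18) = 4*(-1/18) = -2/9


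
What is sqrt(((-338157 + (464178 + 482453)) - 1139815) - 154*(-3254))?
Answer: 5*I*sqrt(1209) ≈ 173.85*I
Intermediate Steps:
sqrt(((-338157 + (464178 + 482453)) - 1139815) - 154*(-3254)) = sqrt(((-338157 + 946631) - 1139815) + 501116) = sqrt((608474 - 1139815) + 501116) = sqrt(-531341 + 501116) = sqrt(-30225) = 5*I*sqrt(1209)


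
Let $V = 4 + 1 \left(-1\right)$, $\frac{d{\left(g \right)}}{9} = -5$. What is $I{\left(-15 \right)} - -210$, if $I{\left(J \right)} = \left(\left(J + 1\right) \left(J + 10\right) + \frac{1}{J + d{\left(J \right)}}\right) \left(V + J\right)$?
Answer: $- \frac{3149}{5} \approx -629.8$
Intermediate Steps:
$d{\left(g \right)} = -45$ ($d{\left(g \right)} = 9 \left(-5\right) = -45$)
$V = 3$ ($V = 4 - 1 = 3$)
$I{\left(J \right)} = \left(3 + J\right) \left(\frac{1}{-45 + J} + \left(1 + J\right) \left(10 + J\right)\right)$ ($I{\left(J \right)} = \left(\left(J + 1\right) \left(J + 10\right) + \frac{1}{J - 45}\right) \left(3 + J\right) = \left(\left(1 + J\right) \left(10 + J\right) + \frac{1}{-45 + J}\right) \left(3 + J\right) = \left(\frac{1}{-45 + J} + \left(1 + J\right) \left(10 + J\right)\right) \left(3 + J\right) = \left(3 + J\right) \left(\frac{1}{-45 + J} + \left(1 + J\right) \left(10 + J\right)\right)$)
$I{\left(-15 \right)} - -210 = \frac{-1347 + \left(-15\right)^{4} - -28560 - 587 \left(-15\right)^{2} - 31 \left(-15\right)^{3}}{-45 - 15} - -210 = \frac{-1347 + 50625 + 28560 - 132075 - -104625}{-60} + 210 = - \frac{-1347 + 50625 + 28560 - 132075 + 104625}{60} + 210 = \left(- \frac{1}{60}\right) 50388 + 210 = - \frac{4199}{5} + 210 = - \frac{3149}{5}$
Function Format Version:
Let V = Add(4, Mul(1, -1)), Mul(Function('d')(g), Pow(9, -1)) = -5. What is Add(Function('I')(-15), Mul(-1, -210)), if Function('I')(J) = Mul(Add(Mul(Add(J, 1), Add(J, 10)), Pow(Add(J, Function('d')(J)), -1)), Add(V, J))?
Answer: Rational(-3149, 5) ≈ -629.80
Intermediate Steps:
Function('d')(g) = -45 (Function('d')(g) = Mul(9, -5) = -45)
V = 3 (V = Add(4, -1) = 3)
Function('I')(J) = Mul(Add(3, J), Add(Pow(Add(-45, J), -1), Mul(Add(1, J), Add(10, J)))) (Function('I')(J) = Mul(Add(Mul(Add(J, 1), Add(J, 10)), Pow(Add(J, -45), -1)), Add(3, J)) = Mul(Add(Mul(Add(1, J), Add(10, J)), Pow(Add(-45, J), -1)), Add(3, J)) = Mul(Add(Pow(Add(-45, J), -1), Mul(Add(1, J), Add(10, J))), Add(3, J)) = Mul(Add(3, J), Add(Pow(Add(-45, J), -1), Mul(Add(1, J), Add(10, J)))))
Add(Function('I')(-15), Mul(-1, -210)) = Add(Mul(Pow(Add(-45, -15), -1), Add(-1347, Pow(-15, 4), Mul(-1904, -15), Mul(-587, Pow(-15, 2)), Mul(-31, Pow(-15, 3)))), Mul(-1, -210)) = Add(Mul(Pow(-60, -1), Add(-1347, 50625, 28560, Mul(-587, 225), Mul(-31, -3375))), 210) = Add(Mul(Rational(-1, 60), Add(-1347, 50625, 28560, -132075, 104625)), 210) = Add(Mul(Rational(-1, 60), 50388), 210) = Add(Rational(-4199, 5), 210) = Rational(-3149, 5)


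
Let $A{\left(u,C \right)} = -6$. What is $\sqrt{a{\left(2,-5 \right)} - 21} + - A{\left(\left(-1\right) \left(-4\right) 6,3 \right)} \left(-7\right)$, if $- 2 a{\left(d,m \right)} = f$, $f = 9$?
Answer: $-42 + \frac{i \sqrt{102}}{2} \approx -42.0 + 5.0498 i$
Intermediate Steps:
$a{\left(d,m \right)} = - \frac{9}{2}$ ($a{\left(d,m \right)} = \left(- \frac{1}{2}\right) 9 = - \frac{9}{2}$)
$\sqrt{a{\left(2,-5 \right)} - 21} + - A{\left(\left(-1\right) \left(-4\right) 6,3 \right)} \left(-7\right) = \sqrt{- \frac{9}{2} - 21} + \left(-1\right) \left(-6\right) \left(-7\right) = \sqrt{- \frac{51}{2}} + 6 \left(-7\right) = \frac{i \sqrt{102}}{2} - 42 = -42 + \frac{i \sqrt{102}}{2}$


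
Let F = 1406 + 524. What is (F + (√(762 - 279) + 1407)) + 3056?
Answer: 6393 + √483 ≈ 6415.0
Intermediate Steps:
F = 1930
(F + (√(762 - 279) + 1407)) + 3056 = (1930 + (√(762 - 279) + 1407)) + 3056 = (1930 + (√483 + 1407)) + 3056 = (1930 + (1407 + √483)) + 3056 = (3337 + √483) + 3056 = 6393 + √483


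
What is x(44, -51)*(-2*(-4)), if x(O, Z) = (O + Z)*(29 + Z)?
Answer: 1232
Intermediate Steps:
x(O, Z) = (29 + Z)*(O + Z)
x(44, -51)*(-2*(-4)) = ((-51)² + 29*44 + 29*(-51) + 44*(-51))*(-2*(-4)) = (2601 + 1276 - 1479 - 2244)*8 = 154*8 = 1232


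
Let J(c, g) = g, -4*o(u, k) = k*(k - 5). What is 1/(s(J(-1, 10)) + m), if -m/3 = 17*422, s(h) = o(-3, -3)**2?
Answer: -1/21486 ≈ -4.6542e-5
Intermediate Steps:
o(u, k) = -k*(-5 + k)/4 (o(u, k) = -k*(k - 5)/4 = -k*(-5 + k)/4)
s(h) = 36 (s(h) = ((1/4)*(-3)*(5 - 1*(-3)))**2 = ((1/4)*(-3)*(5 + 3))**2 = ((1/4)*(-3)*8)**2 = (-6)**2 = 36)
m = -21522 (m = -51*422 = -3*7174 = -21522)
1/(s(J(-1, 10)) + m) = 1/(36 - 21522) = 1/(-21486) = -1/21486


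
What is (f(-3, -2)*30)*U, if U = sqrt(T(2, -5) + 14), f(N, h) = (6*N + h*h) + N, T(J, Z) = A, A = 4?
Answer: -1530*sqrt(2) ≈ -2163.7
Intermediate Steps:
T(J, Z) = 4
f(N, h) = h**2 + 7*N (f(N, h) = (6*N + h**2) + N = (h**2 + 6*N) + N = h**2 + 7*N)
U = 3*sqrt(2) (U = sqrt(4 + 14) = sqrt(18) = 3*sqrt(2) ≈ 4.2426)
(f(-3, -2)*30)*U = (((-2)**2 + 7*(-3))*30)*(3*sqrt(2)) = ((4 - 21)*30)*(3*sqrt(2)) = (-17*30)*(3*sqrt(2)) = -1530*sqrt(2)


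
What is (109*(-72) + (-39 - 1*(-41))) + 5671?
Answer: -2175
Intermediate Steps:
(109*(-72) + (-39 - 1*(-41))) + 5671 = (-7848 + (-39 + 41)) + 5671 = (-7848 + 2) + 5671 = -7846 + 5671 = -2175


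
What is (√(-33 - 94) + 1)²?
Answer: (1 + I*√127)² ≈ -126.0 + 22.539*I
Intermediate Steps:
(√(-33 - 94) + 1)² = (√(-127) + 1)² = (I*√127 + 1)² = (1 + I*√127)²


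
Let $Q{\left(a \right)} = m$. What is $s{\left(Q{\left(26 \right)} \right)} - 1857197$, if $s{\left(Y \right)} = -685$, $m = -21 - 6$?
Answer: $-1857882$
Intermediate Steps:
$m = -27$ ($m = -21 - 6 = -27$)
$Q{\left(a \right)} = -27$
$s{\left(Q{\left(26 \right)} \right)} - 1857197 = -685 - 1857197 = -1857882$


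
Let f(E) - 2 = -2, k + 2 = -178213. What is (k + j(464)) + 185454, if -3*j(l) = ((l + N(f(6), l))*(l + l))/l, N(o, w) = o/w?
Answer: 20789/3 ≈ 6929.7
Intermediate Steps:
k = -178215 (k = -2 - 178213 = -178215)
f(E) = 0 (f(E) = 2 - 2 = 0)
j(l) = -2*l/3 (j(l) = -(l + 0/l)*(l + l)/(3*l) = -(l + 0)*(2*l)/(3*l) = -l*(2*l)/(3*l) = -2*l²/(3*l) = -2*l/3)
(k + j(464)) + 185454 = (-178215 - ⅔*464) + 185454 = (-178215 - 928/3) + 185454 = -535573/3 + 185454 = 20789/3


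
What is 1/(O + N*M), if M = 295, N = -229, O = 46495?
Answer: -1/21060 ≈ -4.7483e-5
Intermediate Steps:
1/(O + N*M) = 1/(46495 - 229*295) = 1/(46495 - 67555) = 1/(-21060) = -1/21060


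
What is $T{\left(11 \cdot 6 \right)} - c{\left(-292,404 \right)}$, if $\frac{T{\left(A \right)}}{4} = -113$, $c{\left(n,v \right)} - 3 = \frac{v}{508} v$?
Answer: $- \frac{98589}{127} \approx -776.29$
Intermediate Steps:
$c{\left(n,v \right)} = 3 + \frac{v^{2}}{508}$ ($c{\left(n,v \right)} = 3 + \frac{v}{508} v = 3 + \frac{v^{2}}{508}$)
$T{\left(A \right)} = -452$ ($T{\left(A \right)} = 4 \left(-113\right) = -452$)
$T{\left(11 \cdot 6 \right)} - c{\left(-292,404 \right)} = -452 - \left(3 + \frac{404^{2}}{508}\right) = -452 - \left(3 + \frac{1}{508} \cdot 163216\right) = -452 - \left(3 + \frac{40804}{127}\right) = -452 - \frac{41185}{127} = - \frac{98589}{127}$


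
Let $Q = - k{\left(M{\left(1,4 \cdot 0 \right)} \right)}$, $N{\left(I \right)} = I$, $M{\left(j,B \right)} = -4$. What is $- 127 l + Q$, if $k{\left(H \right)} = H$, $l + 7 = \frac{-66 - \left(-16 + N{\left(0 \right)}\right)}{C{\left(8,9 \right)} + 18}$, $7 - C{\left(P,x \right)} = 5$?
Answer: $\frac{2421}{2} \approx 1210.5$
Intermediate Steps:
$C{\left(P,x \right)} = 2$ ($C{\left(P,x \right)} = 7 - 5 = 2$)
$l = - \frac{19}{2}$ ($l = -7 + \frac{-66 + \left(16 - 0\right)}{2 + 18} = -7 + \frac{-66 + \left(16 + 0\right)}{20} = -7 + \left(-66 + 16\right) \frac{1}{20} = -7 - \frac{5}{2} = - \frac{19}{2} \approx -9.5$)
$Q = 4$ ($Q = \left(-1\right) \left(-4\right) = 4$)
$- 127 l + Q = \left(-127\right) \left(- \frac{19}{2}\right) + 4 = \frac{2413}{2} + 4 = \frac{2421}{2}$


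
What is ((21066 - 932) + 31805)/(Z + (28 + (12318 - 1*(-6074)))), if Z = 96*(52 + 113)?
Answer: 17313/11420 ≈ 1.5160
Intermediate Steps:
Z = 15840 (Z = 96*165 = 15840)
((21066 - 932) + 31805)/(Z + (28 + (12318 - 1*(-6074)))) = ((21066 - 932) + 31805)/(15840 + (28 + (12318 - 1*(-6074)))) = (20134 + 31805)/(15840 + (28 + (12318 + 6074))) = 51939/(15840 + (28 + 18392)) = 51939/(15840 + 18420) = 51939/34260 = 51939*(1/34260) = 17313/11420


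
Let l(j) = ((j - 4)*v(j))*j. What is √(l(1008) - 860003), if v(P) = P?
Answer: √1019268253 ≈ 31926.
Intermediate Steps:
l(j) = j²*(-4 + j) (l(j) = ((j - 4)*j)*j = ((-4 + j)*j)*j = (j*(-4 + j))*j = j²*(-4 + j))
√(l(1008) - 860003) = √(1008²*(-4 + 1008) - 860003) = √(1016064*1004 - 860003) = √(1020128256 - 860003) = √1019268253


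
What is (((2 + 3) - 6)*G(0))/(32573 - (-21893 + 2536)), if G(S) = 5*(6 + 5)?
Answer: -11/10386 ≈ -0.0010591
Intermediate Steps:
G(S) = 55 (G(S) = 5*11 = 55)
(((2 + 3) - 6)*G(0))/(32573 - (-21893 + 2536)) = (((2 + 3) - 6)*55)/(32573 - (-21893 + 2536)) = ((5 - 6)*55)/(32573 - 1*(-19357)) = (-1*55)/(32573 + 19357) = -55/51930 = -55*1/51930 = -11/10386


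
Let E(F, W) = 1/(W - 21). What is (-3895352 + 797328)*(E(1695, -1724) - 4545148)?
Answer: 24571305893376264/1745 ≈ 1.4081e+13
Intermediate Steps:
E(F, W) = 1/(-21 + W)
(-3895352 + 797328)*(E(1695, -1724) - 4545148) = (-3895352 + 797328)*(1/(-21 - 1724) - 4545148) = -3098024*(1/(-1745) - 4545148) = -3098024*(-1/1745 - 4545148) = -3098024*(-7931283261/1745) = 24571305893376264/1745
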